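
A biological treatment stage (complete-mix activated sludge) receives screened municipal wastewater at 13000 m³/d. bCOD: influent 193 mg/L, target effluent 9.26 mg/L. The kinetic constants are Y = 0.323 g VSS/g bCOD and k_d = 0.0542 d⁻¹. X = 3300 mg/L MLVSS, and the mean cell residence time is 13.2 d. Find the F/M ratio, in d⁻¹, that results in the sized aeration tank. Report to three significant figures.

Rearranging the biomass balance for a CMAS with decay, V = Y·Q·ΔS·θ_c / [X·(1+k_d θ_c)] = 0.323 × 13000 × (193 − 9.26) × 13.2 / [3300 × (1 + 0.0542 × 13.2)] = 1.02×10^7 / 5661 = 1799 m³.
F/M = Q·S₀ / (V·X) = 13000 × 193 / (1799 × 3300) = 0.4226 g bCOD·(g VSS·d)⁻¹.

F/M ≈ 0.423 d⁻¹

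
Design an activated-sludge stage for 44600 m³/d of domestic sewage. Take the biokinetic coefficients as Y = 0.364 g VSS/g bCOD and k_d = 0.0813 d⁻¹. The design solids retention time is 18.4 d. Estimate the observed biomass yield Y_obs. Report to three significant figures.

Y_obs = Y / (1 + k_d θ_c) = 0.364 / (1 + 0.0813 × 18.4) = 0.364 / 2.496 = 0.1458.

Y_obs ≈ 0.146 g VSS/g bCOD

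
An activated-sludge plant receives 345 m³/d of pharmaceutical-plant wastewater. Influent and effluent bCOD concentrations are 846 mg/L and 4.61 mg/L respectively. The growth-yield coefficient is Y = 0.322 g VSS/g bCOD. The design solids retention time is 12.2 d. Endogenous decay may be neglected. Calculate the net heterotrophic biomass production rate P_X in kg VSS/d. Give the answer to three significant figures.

P_X ≈ 93.5 kg VSS/d

No decay correction is needed, so Y_obs = Y = 0.322.
Mass of bCOD removed per day: Q(S₀ − S) = 345 × 841.4 g/m³ = 290.3 kg/d.
Net biomass production P_X = Y_obs × Q·(S₀ − S) = 0.3220 × 290.3 = 93.47 kg VSS/d.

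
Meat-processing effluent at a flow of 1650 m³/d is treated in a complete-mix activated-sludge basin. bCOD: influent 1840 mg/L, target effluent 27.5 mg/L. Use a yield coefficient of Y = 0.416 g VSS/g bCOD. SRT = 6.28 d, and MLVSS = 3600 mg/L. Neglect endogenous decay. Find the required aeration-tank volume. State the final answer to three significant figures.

V·X = Y·Q·ΔS·θ_c gives V = 0.416 × 1650 × (1840 − 27.5) × 6.28 / 3600 = 2170 m³.

V ≈ 2170 m³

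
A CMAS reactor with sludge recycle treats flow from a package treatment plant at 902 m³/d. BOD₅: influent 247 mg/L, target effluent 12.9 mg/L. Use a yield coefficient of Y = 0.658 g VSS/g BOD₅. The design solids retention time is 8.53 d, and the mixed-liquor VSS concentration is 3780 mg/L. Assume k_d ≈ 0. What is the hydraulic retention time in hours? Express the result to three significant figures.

With k_d = 0 the design equation reduces to V = Y Q (S₀−S) θ_c / X = 0.658 × 902 × (247 − 12.9) × 8.53 / 3780 = 313.5 m³.
Hydraulic retention time τ = V/Q = 313.5 / 902 = 0.3476 d = 8.342 h.

τ ≈ 8.34 h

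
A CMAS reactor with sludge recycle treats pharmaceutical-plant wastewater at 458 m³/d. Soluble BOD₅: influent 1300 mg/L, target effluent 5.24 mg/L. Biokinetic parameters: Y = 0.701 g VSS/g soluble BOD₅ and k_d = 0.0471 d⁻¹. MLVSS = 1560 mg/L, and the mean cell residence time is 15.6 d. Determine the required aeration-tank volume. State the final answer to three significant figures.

V ≈ 2400 m³

Steady-state biomass mass balance: V·X·(1 + k_d·θ_c) = Y·Q·(S₀ − S)·θ_c, so V = 0.701 × 458 × (1300 − 5.24) × 15.6 / [1560 × (1 + 0.0471 × 15.6)] = 6.48×10^6 / 2706 = 2396 m³.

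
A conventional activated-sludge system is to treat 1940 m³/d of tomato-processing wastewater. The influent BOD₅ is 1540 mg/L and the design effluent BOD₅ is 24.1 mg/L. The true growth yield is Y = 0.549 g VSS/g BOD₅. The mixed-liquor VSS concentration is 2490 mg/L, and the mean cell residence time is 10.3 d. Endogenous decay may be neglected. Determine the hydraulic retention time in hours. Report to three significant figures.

With k_d = 0 the design equation reduces to V = Y Q (S₀−S) θ_c / X = 0.549 × 1940 × (1540 − 24.1) × 10.3 / 2490 = 6679 m³.
Hydraulic retention time τ = V/Q = 6679 / 1940 = 3.443 d = 82.62 h.

τ ≈ 82.6 h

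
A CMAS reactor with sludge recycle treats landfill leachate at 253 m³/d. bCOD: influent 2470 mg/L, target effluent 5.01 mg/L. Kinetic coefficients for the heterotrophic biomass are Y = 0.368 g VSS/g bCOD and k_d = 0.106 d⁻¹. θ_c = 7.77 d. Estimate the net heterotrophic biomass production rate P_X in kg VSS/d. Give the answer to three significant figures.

Correct the yield for decay: Y_obs = Y/(1 + k_d θ_c) = 0.368 / (1 + 0.106 × 7.77) = 0.368 / 1.824 = 0.2018.
Mass of bCOD removed per day: Q(S₀ − S) = 253 × 2465 g/m³ = 623.6 kg/d.
So the net sludge growth is P_X = 0.2018 × 623.6 = 125.8 kg VSS/d.

P_X ≈ 126 kg VSS/d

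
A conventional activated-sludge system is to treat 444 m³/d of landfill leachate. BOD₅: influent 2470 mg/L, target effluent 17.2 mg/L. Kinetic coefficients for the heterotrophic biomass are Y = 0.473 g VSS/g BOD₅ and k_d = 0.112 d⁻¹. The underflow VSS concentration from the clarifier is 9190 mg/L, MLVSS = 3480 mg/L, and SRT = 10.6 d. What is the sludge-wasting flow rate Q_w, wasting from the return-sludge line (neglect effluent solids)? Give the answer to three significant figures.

Q_w ≈ 25.6 m³/d

Rearranging the biomass balance for a CMAS with decay, V = Y·Q·ΔS·θ_c / [X·(1+k_d θ_c)] = 0.473 × 444 × (2470 − 17.2) × 10.6 / [3480 × (1 + 0.112 × 10.6)] = 5.46×10^6 / 7611 = 717.4 m³.
θ_c = V·X/(Q_w·X_r) when wasting from the recycle, so Q_w = V·X/(θ_c·X_r) = 717.4 × 3480 / (10.6 × 9190) = 25.63 m³/d.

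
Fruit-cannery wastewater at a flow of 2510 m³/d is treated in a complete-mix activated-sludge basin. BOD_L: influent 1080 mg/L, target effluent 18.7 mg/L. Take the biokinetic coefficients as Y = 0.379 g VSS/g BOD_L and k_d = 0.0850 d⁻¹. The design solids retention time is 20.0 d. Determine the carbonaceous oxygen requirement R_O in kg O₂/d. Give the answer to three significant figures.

Y_obs = Y / (1 + k_d θ_c) = 0.379 / (1 + 0.0850 × 20.0) = 0.379 / 2.700 = 0.1404.
ΔS = 1080 − 18.7 = 1061 mg/L, so the substrate removal rate is 2510 × 1061/1000 = 2664 kg BOD_L/d.
Net sludge production P_X = 0.1404 × 2664 = 373.9 kg VSS/d.
R_O = Q·(S₀ − S) − 1.42·P_X = 2664 − 1.42 × 373.9 = 2133 kg O₂/d.

R_O ≈ 2130 kg O₂/d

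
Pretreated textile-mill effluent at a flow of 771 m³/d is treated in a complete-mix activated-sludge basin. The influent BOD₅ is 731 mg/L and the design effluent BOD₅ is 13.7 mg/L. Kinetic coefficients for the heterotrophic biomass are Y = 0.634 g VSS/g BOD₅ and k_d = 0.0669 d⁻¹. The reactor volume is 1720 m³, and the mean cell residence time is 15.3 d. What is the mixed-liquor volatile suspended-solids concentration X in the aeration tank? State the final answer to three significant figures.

Solving the biomass balance for X: X = Y Q (S₀−S) θ_c / [V (1+k_d θ_c)] = 0.634 × 771 × (731 − 13.7) × 15.3 / [1720 × (1 + 0.0669 × 15.3)] = 1541 mg/L.

X ≈ 1540 mg/L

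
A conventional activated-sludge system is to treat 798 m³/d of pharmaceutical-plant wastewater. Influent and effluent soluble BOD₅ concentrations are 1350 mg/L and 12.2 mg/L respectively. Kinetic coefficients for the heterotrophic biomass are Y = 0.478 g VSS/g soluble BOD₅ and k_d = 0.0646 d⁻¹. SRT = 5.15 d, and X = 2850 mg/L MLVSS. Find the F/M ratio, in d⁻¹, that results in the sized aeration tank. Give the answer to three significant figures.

F/M ≈ 0.546 d⁻¹

Steady-state biomass mass balance: V·X·(1 + k_d·θ_c) = Y·Q·(S₀ − S)·θ_c, so V = 0.478 × 798 × (1350 − 12.2) × 5.15 / [2850 × (1 + 0.0646 × 5.15)] = 2.63×10^6 / 3798 = 691.9 m³.
F/M = Q·S₀ / (V·X) = 798 × 1350 / (691.9 × 2850) = 0.5463 g soluble BOD₅·(g VSS·d)⁻¹.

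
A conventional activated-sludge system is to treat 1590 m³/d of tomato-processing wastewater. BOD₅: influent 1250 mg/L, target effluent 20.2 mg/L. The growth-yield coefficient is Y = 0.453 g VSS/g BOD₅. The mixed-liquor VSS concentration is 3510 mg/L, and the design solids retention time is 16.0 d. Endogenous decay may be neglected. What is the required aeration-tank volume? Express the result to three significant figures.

V·X = Y·Q·ΔS·θ_c gives V = 0.453 × 1590 × (1250 − 20.2) × 16.0 / 3510 = 4038 m³.

V ≈ 4040 m³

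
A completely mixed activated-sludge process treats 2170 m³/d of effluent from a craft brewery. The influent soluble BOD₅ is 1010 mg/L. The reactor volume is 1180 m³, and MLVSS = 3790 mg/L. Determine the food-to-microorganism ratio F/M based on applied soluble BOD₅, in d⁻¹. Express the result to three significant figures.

F/M ≈ 0.490 d⁻¹

F/M = Q·S₀ / (V·X) = 2170 × 1010 / (1180 × 3790) = 0.4901 g soluble BOD₅·(g VSS·d)⁻¹.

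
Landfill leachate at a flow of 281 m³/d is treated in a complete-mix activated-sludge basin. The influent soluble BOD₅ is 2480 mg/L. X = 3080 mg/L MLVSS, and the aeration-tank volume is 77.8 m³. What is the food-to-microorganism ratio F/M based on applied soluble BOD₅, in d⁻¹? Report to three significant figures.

F/M = Q·S₀ / (V·X) = 281 × 2480 / (77.80 × 3080) = 2.908 g soluble BOD₅·(g VSS·d)⁻¹.

F/M ≈ 2.91 d⁻¹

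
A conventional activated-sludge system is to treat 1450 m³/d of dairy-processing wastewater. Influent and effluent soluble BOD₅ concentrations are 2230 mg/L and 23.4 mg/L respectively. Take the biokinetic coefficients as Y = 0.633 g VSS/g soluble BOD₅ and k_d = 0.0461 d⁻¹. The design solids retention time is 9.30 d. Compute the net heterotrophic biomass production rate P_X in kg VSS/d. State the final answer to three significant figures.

P_X ≈ 1420 kg VSS/d

The observed yield is Y_obs = Y/(1 + k_d·θ_c) = 0.633 / (1 + 0.0461 × 9.30) = 0.633 / 1.429 = 0.4431 g VSS per g soluble BOD₅ removed.
ΔS = 2230 − 23.4 = 2207 mg/L, so the substrate removal rate is 1450 × 2207/1000 = 3200 kg soluble BOD₅/d.
Biomass produced: P_X = Y_obs·Q·ΔS = 0.4431 × 3200 ≈ 1418 kg VSS/d.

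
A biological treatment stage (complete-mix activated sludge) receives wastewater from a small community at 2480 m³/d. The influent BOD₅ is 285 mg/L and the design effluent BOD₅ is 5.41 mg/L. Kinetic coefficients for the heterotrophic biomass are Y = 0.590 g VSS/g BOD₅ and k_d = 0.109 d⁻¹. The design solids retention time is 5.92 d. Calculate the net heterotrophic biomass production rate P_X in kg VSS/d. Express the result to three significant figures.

Y_obs = Y / (1 + k_d θ_c) = 0.590 / (1 + 0.109 × 5.92) = 0.590 / 1.645 = 0.3586.
Q·(S₀ − S) = 2480 × (285 − 5.41) × 10⁻³ = 693.4 kg/d removed.
Biomass produced: P_X = Y_obs·Q·ΔS = 0.3586 × 693.4 ≈ 248.6 kg VSS/d.

P_X ≈ 249 kg VSS/d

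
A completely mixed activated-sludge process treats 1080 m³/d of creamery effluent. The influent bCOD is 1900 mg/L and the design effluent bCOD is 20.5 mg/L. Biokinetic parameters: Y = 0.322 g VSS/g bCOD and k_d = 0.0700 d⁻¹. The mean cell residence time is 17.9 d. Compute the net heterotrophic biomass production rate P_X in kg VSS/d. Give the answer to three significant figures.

P_X ≈ 290 kg VSS/d

Observed yield with endogenous decay: Y_obs = Y / (1 + k_d·θ_c) = 0.322 / (1 + 0.0700 × 17.9) = 0.322 / 2.253 = 0.1429 g VSS/g bCOD.
Substrate removed = Q·(S₀ − S) = 1080 m³/d × (1900 − 20.5) g/m³ = 2.03×10^6 g/d = 2030 kg/d.
P_X = Y_obs · Q(S₀ − S) = 0.1429 × 2030 = 290.1 kg VSS/d.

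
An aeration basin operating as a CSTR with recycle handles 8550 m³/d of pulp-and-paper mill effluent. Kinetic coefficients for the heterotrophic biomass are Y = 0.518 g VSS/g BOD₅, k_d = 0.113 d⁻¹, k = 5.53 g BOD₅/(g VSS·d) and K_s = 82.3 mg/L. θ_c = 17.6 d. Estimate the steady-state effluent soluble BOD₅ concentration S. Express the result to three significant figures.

S ≈ 5.19 mg/L

For a completely mixed reactor with recycle the Lawrence–McCarty relation gives S = K_s·(1 + k_d·θ_c) / [θ_c·(Y·k − k_d) − 1] = 82.3 × (1 + 0.113 × 17.6) / [17.6 × (0.518 × 5.53 − 0.113) − 1] = 246.0 / 47.43 = 5.186 mg/L.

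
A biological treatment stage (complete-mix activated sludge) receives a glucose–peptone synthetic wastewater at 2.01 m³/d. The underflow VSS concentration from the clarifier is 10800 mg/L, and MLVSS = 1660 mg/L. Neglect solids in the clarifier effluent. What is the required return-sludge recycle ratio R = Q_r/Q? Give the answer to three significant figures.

R ≈ 0.182

Mass balance around the secondary clarifier (neglecting effluent solids): R = X / (X_r − X) = 1660 / (10800 − 1660) = 0.1816.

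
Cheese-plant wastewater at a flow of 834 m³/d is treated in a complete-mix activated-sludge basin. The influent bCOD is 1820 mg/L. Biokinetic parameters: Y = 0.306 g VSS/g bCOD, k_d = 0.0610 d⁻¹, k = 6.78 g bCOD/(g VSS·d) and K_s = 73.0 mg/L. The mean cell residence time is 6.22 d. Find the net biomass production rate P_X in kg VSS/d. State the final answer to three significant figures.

P_X ≈ 335 kg VSS/d

From the Monod/SRT balance for a CMAS, S = K_s·(1+k_d θ_c)/[θ_c·(Y k − k_d) − 1] = 73.0 × (1 + 0.0610 × 6.22) / [6.22 × (0.306 × 6.78 − 0.0610) − 1] = 100.7 / 11.53 = 8.737 mg/L.
The observed yield is Y_obs = Y/(1 + k_d·θ_c) = 0.306 / (1 + 0.0610 × 6.22) = 0.306 / 1.379 = 0.2218 g VSS per g bCOD removed.
Q·(S₀ − S) = 834 × (1820 − 8.74) × 10⁻³ = 1511 kg/d removed.
Net biomass production P_X = Y_obs × Q·(S₀ − S) = 0.2218 × 1511 = 335.1 kg VSS/d.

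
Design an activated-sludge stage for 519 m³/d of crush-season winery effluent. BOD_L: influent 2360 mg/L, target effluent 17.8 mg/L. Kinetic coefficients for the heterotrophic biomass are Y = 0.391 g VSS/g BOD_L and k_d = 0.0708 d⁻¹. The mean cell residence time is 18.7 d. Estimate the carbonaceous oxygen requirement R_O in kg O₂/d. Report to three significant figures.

R_O ≈ 925 kg O₂/d

The observed yield is Y_obs = Y/(1 + k_d·θ_c) = 0.391 / (1 + 0.0708 × 18.7) = 0.391 / 2.324 = 0.1682 g VSS per g BOD_L removed.
ΔS = 2360 − 17.8 = 2342 mg/L, so the substrate removal rate is 519 × 2342/1000 = 1216 kg BOD_L/d.
Net sludge production P_X = 0.1682 × 1216 = 204.5 kg VSS/d.
R_O = Q·(S₀ − S) − 1.42·P_X = 1216 − 1.42 × 204.5 = 925.2 kg O₂/d.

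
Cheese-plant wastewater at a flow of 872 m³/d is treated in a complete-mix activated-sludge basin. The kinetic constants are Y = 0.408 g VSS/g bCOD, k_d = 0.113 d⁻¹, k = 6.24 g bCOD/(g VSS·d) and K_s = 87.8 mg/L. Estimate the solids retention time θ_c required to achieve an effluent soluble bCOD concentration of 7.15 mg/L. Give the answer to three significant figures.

θ_c ≈ 12.7 d

At the target effluent, Y k S/(K_s+S) = 0.408×6.24×7.15/94.95 = 0.1917 d⁻¹.
Then 1/θ_c = μ − k_d = 0.1917 − 0.113 = 0.07871 d⁻¹, giving θ_c = 12.70 d.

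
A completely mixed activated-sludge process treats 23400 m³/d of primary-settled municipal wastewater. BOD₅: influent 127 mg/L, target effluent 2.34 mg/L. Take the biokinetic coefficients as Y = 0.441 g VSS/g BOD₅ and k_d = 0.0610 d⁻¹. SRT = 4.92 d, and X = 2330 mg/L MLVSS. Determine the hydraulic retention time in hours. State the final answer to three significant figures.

Rearranging the biomass balance for a CMAS with decay, V = Y·Q·ΔS·θ_c / [X·(1+k_d θ_c)] = 0.441 × 23400 × (127 − 2.34) × 4.92 / [2330 × (1 + 0.0610 × 4.92)] = 6.33×10^6 / 3029 = 2089 m³.
HRT = V/Q = 2089 m³ / 23400 m³·d⁻¹ = 0.08929 d × 24 = 2.143 h.

τ ≈ 2.14 h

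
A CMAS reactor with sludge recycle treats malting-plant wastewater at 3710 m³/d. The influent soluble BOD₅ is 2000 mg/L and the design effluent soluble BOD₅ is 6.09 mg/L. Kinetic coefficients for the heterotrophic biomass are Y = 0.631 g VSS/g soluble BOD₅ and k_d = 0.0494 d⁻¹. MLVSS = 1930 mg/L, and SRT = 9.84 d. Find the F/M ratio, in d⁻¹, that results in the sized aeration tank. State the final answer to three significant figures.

F/M ≈ 0.240 d⁻¹

From the SRT design equation V = Y Q (S₀−S) θ_c / [X (1 + k_d θ_c)] = 0.631 × 3710 × (2000 − 6.09) × 9.84 / [1930 × (1 + 0.0494 × 9.84)] = 4.59×10^7 / 2868 = 16014 m³.
F/M = applied load / biomass = Q·S₀/(V·X) = 3710 × 2000 / (16014 × 1930) = 0.2401 d⁻¹.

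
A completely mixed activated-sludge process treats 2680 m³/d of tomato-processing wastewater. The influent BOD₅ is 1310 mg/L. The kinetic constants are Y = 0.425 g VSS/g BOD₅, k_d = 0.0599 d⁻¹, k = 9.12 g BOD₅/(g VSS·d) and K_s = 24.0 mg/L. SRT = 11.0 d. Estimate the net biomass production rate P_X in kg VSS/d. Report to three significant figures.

From the Monod/SRT balance for a CMAS, S = K_s·(1+k_d θ_c)/[θ_c·(Y k − k_d) − 1] = 24.0 × (1 + 0.0599 × 11.0) / [11.0 × (0.425 × 9.12 − 0.0599) − 1] = 39.81 / 40.98 = 0.9716 mg/L.
Observed yield with endogenous decay: Y_obs = Y / (1 + k_d·θ_c) = 0.425 / (1 + 0.0599 × 11.0) = 0.425 / 1.659 = 0.2562 g VSS/g BOD₅.
ΔS = 1310 − 0.972 = 1309 mg/L, so the substrate removal rate is 2680 × 1309/1000 = 3508 kg BOD₅/d.
Net biomass production P_X = Y_obs × Q·(S₀ − S) = 0.2562 × 3508 = 898.8 kg VSS/d.

P_X ≈ 899 kg VSS/d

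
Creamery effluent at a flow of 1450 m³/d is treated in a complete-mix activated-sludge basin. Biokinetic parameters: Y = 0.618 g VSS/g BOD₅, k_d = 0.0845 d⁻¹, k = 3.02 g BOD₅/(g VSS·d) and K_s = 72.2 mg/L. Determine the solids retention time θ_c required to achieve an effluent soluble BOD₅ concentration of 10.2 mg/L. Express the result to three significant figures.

From 1/θ_c = Y·k·S/(K_s + S) − k_d: Y·k·S/(K_s+S) = 0.618 × 3.02 × 10.2 / (72.2 + 10.2) = 0.2310 d⁻¹.
Then 1/θ_c = μ − k_d = 0.2310 − 0.0845 = 0.1465 d⁻¹, giving θ_c = 6.825 d.

θ_c ≈ 6.82 d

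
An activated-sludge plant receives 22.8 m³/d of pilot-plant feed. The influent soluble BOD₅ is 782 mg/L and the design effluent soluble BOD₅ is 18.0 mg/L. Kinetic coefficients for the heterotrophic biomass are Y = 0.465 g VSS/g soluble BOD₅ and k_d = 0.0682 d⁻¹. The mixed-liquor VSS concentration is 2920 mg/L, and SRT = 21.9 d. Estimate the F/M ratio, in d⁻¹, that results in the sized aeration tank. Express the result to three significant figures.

From the SRT design equation V = Y Q (S₀−S) θ_c / [X (1 + k_d θ_c)] = 0.465 × 22.8 × (782 − 18.0) × 21.9 / [2920 × (1 + 0.0682 × 21.9)] = 1.77×10^5 / 7281 = 24.36 m³.
F/M = applied load / biomass = Q·S₀/(V·X) = 22.8 × 782 / (24.36 × 2920) = 0.2506 d⁻¹.

F/M ≈ 0.251 d⁻¹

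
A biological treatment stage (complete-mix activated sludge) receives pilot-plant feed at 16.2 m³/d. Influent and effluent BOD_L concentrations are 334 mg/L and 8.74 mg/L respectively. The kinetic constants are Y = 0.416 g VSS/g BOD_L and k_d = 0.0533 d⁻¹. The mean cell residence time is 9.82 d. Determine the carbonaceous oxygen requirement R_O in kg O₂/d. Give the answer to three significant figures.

R_O ≈ 3.23 kg O₂/d

Observed yield with endogenous decay: Y_obs = Y / (1 + k_d·θ_c) = 0.416 / (1 + 0.0533 × 9.82) = 0.416 / 1.523 = 0.2731 g VSS/g BOD_L.
Q·(S₀ − S) = 16.2 × (334 − 8.74) × 10⁻³ = 5.269 kg/d removed.
Net sludge production P_X = 0.2731 × 5.269 = 1.439 kg VSS/d.
R_O = Q·(S₀ − S) − 1.42·P_X = 5.269 − 1.42 × 1.439 = 3.226 kg O₂/d.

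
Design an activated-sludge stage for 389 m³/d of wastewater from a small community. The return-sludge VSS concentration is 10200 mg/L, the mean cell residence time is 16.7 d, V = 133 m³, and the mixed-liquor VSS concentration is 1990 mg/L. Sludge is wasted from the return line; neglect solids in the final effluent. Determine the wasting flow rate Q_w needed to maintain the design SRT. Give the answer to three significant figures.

Wasting from the return line (neglecting effluent solids): Q_w = V·X / (θ_c·X_r) = 133.0 × 1990 / (16.7 × 10200) = 1.554 m³/d.

Q_w ≈ 1.55 m³/d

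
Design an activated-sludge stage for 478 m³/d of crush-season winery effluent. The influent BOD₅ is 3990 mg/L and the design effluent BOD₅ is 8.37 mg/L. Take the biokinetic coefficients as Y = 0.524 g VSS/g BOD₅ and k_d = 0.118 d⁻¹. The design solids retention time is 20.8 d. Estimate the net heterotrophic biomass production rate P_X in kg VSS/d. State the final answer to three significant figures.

P_X ≈ 289 kg VSS/d

Y_obs = Y / (1 + k_d θ_c) = 0.524 / (1 + 0.118 × 20.8) = 0.524 / 3.454 = 0.1517.
Mass of BOD₅ removed per day: Q(S₀ − S) = 478 × 3982 g/m³ = 1903 kg/d.
Net biomass production P_X = Y_obs × Q·(S₀ − S) = 0.1517 × 1903 = 288.7 kg VSS/d.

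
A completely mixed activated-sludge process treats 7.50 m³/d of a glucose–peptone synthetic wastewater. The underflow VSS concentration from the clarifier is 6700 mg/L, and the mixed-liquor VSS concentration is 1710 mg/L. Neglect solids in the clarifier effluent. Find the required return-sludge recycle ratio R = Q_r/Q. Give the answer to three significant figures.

Solids balance on the clarifier gives (1+R)X = R·X_r, so R = X/(X_r − X) = 1710 / (6700 − 1710) = 0.3427.

R ≈ 0.343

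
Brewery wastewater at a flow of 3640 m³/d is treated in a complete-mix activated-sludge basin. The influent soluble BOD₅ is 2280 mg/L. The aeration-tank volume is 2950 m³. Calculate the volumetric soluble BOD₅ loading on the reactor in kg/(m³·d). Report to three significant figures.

L_v ≈ 2.81 kg soluble BOD₅/(m³·d)

L_v = Q S₀ / V = 3640 × 2280 × 10⁻³ / 2950 = 2.813 kg/(m³·d).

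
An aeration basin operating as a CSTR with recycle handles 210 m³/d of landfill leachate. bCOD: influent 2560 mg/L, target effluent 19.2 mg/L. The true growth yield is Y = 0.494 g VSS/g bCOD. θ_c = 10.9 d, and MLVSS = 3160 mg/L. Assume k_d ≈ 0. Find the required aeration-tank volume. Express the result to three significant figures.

V ≈ 909 m³

V·X = Y·Q·ΔS·θ_c gives V = 0.494 × 210 × (2560 − 19.2) × 10.9 / 3160 = 909.2 m³.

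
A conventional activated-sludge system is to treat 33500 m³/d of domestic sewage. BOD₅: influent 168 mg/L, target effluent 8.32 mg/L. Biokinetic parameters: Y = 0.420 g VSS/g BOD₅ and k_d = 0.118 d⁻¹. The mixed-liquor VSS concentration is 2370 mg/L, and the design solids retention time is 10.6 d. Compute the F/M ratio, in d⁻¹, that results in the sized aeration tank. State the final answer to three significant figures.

F/M ≈ 0.532 d⁻¹

Rearranging the biomass balance for a CMAS with decay, V = Y·Q·ΔS·θ_c / [X·(1+k_d θ_c)] = 0.420 × 33500 × (168 − 8.32) × 10.6 / [2370 × (1 + 0.118 × 10.6)] = 2.38×10^7 / 5334 = 4464 m³.
Food-to-microorganism ratio F/M = Q S₀ / (V X) = 33500 × 168 / (4464 × 2370) = 0.5319 d⁻¹.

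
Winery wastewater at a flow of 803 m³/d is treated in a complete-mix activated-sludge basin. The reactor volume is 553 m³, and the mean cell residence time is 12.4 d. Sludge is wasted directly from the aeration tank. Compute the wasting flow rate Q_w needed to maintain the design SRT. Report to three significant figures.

For wasting at MLVSS concentration, Q_w = V/θ_c = 553.0/12.4 = 44.60 m³/d.

Q_w ≈ 44.6 m³/d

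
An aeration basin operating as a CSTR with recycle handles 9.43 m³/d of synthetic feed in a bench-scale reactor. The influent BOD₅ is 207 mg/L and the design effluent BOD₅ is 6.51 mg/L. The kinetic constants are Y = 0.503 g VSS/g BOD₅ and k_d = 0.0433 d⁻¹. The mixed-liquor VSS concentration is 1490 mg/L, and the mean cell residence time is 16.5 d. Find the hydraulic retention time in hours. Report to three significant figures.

τ ≈ 15.6 h

From the SRT design equation V = Y Q (S₀−S) θ_c / [X (1 + k_d θ_c)] = 0.503 × 9.43 × (207 − 6.51) × 16.5 / [1490 × (1 + 0.0433 × 16.5)] = 1.57×10^4 / 2555 = 6.143 m³.
Hydraulic retention time τ = V/Q = 6.143 / 9.43 = 0.6514 d = 15.63 h.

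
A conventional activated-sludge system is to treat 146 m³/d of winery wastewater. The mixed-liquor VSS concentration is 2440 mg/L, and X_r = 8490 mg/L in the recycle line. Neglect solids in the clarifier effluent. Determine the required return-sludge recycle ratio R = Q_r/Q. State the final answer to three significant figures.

R = Q_r/Q = X/(X_r − X) = 2440 / (8490 − 2440) = 0.4033.

R ≈ 0.403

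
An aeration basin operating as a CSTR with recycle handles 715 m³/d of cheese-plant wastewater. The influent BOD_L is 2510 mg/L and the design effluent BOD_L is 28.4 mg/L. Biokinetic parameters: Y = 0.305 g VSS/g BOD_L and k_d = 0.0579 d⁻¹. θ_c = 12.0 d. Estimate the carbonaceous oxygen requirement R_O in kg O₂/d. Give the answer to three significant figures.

The observed yield is Y_obs = Y/(1 + k_d·θ_c) = 0.305 / (1 + 0.0579 × 12.0) = 0.305 / 1.695 = 0.1800 g VSS per g BOD_L removed.
ΔS = 2510 − 28.4 = 2482 mg/L, so the substrate removal rate is 715 × 2482/1000 = 1774 kg BOD_L/d.
P_X = Y_obs·Q·(S₀ − S) = 0.1800 × 1774 = 319.3 kg VSS/d.
Carbonaceous O₂ demand = substrate oxidised − cell-mass equivalent = 1774 − 1.42 × 319.3 = 1321 kg O₂/d.

R_O ≈ 1320 kg O₂/d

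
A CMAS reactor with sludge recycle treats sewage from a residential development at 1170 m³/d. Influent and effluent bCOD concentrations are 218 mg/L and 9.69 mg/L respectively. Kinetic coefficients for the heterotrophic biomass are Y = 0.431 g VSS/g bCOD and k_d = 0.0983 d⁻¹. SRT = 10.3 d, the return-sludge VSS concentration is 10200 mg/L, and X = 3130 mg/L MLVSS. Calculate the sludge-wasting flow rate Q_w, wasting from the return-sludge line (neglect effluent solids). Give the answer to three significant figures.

Steady-state biomass mass balance: V·X·(1 + k_d·θ_c) = Y·Q·(S₀ − S)·θ_c, so V = 0.431 × 1170 × (218 − 9.69) × 10.3 / [3130 × (1 + 0.0983 × 10.3)] = 1.08×10^6 / 6299 = 171.8 m³.
θ_c = V·X/(Q_w·X_r) when wasting from the recycle, so Q_w = V·X/(θ_c·X_r) = 171.8 × 3130 / (10.3 × 10200) = 5.117 m³/d.

Q_w ≈ 5.12 m³/d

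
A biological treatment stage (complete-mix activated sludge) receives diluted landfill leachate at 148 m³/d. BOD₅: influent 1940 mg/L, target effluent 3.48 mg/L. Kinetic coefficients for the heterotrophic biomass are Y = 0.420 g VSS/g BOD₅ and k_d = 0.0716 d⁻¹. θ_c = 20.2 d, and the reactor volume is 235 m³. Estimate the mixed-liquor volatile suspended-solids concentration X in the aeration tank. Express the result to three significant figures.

X ≈ 4230 mg/L

X = Y·Q·ΔS·θ_c / [V·(1 + k_d θ_c)] = 0.420 × 148 × (1940 − 3.48) × 20.2 / [235 × (1 + 0.0716 × 20.2)] = 4230 mg/L.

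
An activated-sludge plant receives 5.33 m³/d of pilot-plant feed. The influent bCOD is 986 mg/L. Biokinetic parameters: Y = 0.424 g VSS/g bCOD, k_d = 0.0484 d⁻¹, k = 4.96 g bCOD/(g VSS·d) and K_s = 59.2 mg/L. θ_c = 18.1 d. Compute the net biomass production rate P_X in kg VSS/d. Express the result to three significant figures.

P_X ≈ 1.18 kg VSS/d

Effluent substrate depends only on kinetics and SRT: S = K_s(1 + k_d θ_c) / [θ_c(Yk − k_d) − 1] = 59.2 × (1 + 0.0484 × 18.1) / [18.1 × (0.424 × 4.96 − 0.0484) − 1] = 111.1 / 36.19 = 3.069 mg/L.
Observed yield with endogenous decay: Y_obs = Y / (1 + k_d·θ_c) = 0.424 / (1 + 0.0484 × 18.1) = 0.424 / 1.876 = 0.2260 g VSS/g bCOD.
ΔS = 986 − 3.07 = 982.9 mg/L, so the substrate removal rate is 5.33 × 982.9/1000 = 5.239 kg bCOD/d.
Net biomass production P_X = Y_obs × Q·(S₀ − S) = 0.2260 × 5.239 = 1.184 kg VSS/d.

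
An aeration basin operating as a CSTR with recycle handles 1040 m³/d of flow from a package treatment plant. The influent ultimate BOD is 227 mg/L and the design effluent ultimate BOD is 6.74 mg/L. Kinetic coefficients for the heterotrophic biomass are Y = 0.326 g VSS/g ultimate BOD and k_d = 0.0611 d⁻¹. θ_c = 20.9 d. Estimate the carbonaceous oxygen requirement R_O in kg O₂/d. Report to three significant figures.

R_O ≈ 182 kg O₂/d

Observed yield with endogenous decay: Y_obs = Y / (1 + k_d·θ_c) = 0.326 / (1 + 0.0611 × 20.9) = 0.326 / 2.277 = 0.1432 g VSS/g ultimate BOD.
Mass of ultimate BOD removed per day: Q(S₀ − S) = 1040 × 220.3 g/m³ = 229.1 kg/d.
Biomass synthesised: P_X = Y_obs × 229.1 = 32.80 kg VSS/d.
Carbonaceous O₂ demand = substrate oxidised − cell-mass equivalent = 229.1 − 1.42 × 32.80 = 182.5 kg O₂/d.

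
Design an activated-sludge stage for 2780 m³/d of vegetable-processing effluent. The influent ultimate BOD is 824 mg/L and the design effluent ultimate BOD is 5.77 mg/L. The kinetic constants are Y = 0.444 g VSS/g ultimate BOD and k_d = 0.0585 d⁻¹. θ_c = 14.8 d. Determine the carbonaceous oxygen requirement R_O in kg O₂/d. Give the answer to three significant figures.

Correct the yield for decay: Y_obs = Y/(1 + k_d θ_c) = 0.444 / (1 + 0.0585 × 14.8) = 0.444 / 1.866 = 0.2380.
ΔS = 824 − 5.77 = 818.2 mg/L, so the substrate removal rate is 2780 × 818.2/1000 = 2275 kg ultimate BOD/d.
Biomass synthesised: P_X = Y_obs × 2275 = 541.3 kg VSS/d.
R_O = Q·(S₀ − S) − 1.42·P_X = 2275 − 1.42 × 541.3 = 1506 kg O₂/d.

R_O ≈ 1510 kg O₂/d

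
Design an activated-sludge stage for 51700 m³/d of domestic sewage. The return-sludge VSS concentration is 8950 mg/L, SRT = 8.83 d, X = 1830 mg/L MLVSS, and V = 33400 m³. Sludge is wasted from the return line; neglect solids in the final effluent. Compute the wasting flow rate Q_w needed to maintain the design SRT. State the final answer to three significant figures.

Q_w = (V·X)/(θ_c X_r) = 33400 × 1830 / (8.83 × 8950) = 773.4 m³/d.

Q_w ≈ 773 m³/d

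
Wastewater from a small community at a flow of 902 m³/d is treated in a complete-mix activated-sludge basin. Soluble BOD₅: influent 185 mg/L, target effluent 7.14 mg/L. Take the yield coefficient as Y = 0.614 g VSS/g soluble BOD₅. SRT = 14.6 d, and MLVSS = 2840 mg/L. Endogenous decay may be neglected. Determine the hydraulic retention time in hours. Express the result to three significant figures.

Biomass mass balance (decay neglected): V·X = Y·Q·(S₀ − S)·θ_c, so V = 0.614 × 902 × (185 − 7.14) × 14.6 / 2840 = 506.4 m³.
Hydraulic retention time τ = V/Q = 506.4 / 902 = 0.5614 d = 13.47 h.

τ ≈ 13.5 h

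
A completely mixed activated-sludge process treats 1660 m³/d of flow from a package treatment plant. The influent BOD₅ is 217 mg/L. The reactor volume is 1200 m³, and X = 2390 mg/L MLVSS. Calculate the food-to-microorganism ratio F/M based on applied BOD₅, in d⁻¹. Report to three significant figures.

F/M ≈ 0.126 d⁻¹

Food-to-microorganism ratio F/M = Q S₀ / (V X) = 1660 × 217 / (1200 × 2390) = 0.1256 d⁻¹.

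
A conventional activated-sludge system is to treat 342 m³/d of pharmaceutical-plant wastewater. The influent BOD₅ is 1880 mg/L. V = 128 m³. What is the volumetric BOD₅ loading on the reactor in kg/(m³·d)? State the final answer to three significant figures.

L_v ≈ 5.02 kg BOD₅/(m³·d)

Applied BOD₅ load per unit volume = Q·S₀/V = (342 × 1880/1000)/128.0 = 5.023 kg BOD₅·m⁻³·d⁻¹.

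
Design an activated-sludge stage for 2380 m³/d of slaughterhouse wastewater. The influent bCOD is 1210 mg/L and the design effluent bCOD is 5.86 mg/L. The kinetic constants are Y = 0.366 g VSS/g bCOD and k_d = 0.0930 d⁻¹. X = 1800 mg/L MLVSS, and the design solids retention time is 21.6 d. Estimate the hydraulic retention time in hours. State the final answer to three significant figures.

τ ≈ 42.2 h

From the SRT design equation V = Y Q (S₀−S) θ_c / [X (1 + k_d θ_c)] = 0.366 × 2380 × (1210 − 5.86) × 21.6 / [1800 × (1 + 0.0930 × 21.6)] = 2.27×10^7 / 5416 = 4183 m³.
τ = V/Q = 4183/2380 = 1.758 d, or 42.18 h.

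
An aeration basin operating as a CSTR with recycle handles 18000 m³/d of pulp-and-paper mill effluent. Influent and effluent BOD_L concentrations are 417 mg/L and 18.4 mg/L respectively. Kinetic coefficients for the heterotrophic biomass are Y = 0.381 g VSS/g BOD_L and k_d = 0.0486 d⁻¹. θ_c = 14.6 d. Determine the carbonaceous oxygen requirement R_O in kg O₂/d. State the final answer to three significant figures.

R_O ≈ 4900 kg O₂/d

Y_obs = Y / (1 + k_d θ_c) = 0.381 / (1 + 0.0486 × 14.6) = 0.381 / 1.710 = 0.2229.
Substrate removed = Q·(S₀ − S) = 18000 m³/d × (417 − 18.4) g/m³ = 7.17×10^6 g/d = 7175 kg/d.
Net sludge production P_X = 0.2229 × 7175 = 1599 kg VSS/d.
R_O = Q·ΔS − 1.42 P_X = 7175 − 2271 = 4904 kg O₂/d.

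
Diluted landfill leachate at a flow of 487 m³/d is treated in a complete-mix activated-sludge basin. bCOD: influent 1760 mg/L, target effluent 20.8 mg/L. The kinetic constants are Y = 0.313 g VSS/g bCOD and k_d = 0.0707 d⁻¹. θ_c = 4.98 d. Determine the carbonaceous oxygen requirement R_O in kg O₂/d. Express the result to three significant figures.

R_O ≈ 569 kg O₂/d

Observed yield with endogenous decay: Y_obs = Y / (1 + k_d·θ_c) = 0.313 / (1 + 0.0707 × 4.98) = 0.313 / 1.352 = 0.2315 g VSS/g bCOD.
ΔS = 1760 − 20.8 = 1739 mg/L, so the substrate removal rate is 487 × 1739/1000 = 847.0 kg bCOD/d.
Net sludge production P_X = 0.2315 × 847.0 = 196.1 kg VSS/d.
Carbonaceous O₂ demand = substrate oxidised − cell-mass equivalent = 847.0 − 1.42 × 196.1 = 568.6 kg O₂/d.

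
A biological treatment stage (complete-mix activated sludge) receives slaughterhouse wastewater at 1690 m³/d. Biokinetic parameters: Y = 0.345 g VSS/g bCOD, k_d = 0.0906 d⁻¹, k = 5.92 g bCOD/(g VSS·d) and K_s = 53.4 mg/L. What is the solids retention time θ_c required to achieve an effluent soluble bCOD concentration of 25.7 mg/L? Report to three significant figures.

From 1/θ_c = Y·k·S/(K_s + S) − k_d: Y·k·S/(K_s+S) = 0.345 × 5.92 × 25.7 / (53.4 + 25.7) = 0.6636 d⁻¹.
θ_c = 1/(μ − k_d) = 1/(0.6636 − 0.0906) = 1/0.5730 = 1.745 d.

θ_c ≈ 1.75 d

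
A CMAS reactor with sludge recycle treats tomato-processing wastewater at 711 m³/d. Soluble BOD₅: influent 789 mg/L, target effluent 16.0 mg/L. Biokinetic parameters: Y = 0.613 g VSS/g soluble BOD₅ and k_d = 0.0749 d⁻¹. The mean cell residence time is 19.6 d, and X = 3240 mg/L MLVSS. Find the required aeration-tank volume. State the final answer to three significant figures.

Steady-state biomass mass balance: V·X·(1 + k_d·θ_c) = Y·Q·(S₀ − S)·θ_c, so V = 0.613 × 711 × (789 − 16.0) × 19.6 / [3240 × (1 + 0.0749 × 19.6)] = 6.6×10^6 / 7996 = 825.8 m³.

V ≈ 826 m³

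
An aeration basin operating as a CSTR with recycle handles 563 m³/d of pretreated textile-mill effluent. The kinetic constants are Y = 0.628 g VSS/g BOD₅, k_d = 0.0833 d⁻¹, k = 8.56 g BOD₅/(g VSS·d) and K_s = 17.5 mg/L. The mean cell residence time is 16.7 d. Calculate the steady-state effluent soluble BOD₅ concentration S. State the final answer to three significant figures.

Effluent substrate depends only on kinetics and SRT: S = K_s(1 + k_d θ_c) / [θ_c(Yk − k_d) − 1] = 17.5 × (1 + 0.0833 × 16.7) / [16.7 × (0.628 × 8.56 − 0.0833) − 1] = 41.84 / 87.38 = 0.4789 mg/L.

S ≈ 0.479 mg/L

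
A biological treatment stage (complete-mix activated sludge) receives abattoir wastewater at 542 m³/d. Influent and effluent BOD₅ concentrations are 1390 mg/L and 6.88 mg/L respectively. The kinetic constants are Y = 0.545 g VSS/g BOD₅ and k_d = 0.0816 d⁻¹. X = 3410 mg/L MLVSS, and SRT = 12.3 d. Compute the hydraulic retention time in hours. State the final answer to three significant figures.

τ ≈ 32.6 h

From the SRT design equation V = Y Q (S₀−S) θ_c / [X (1 + k_d θ_c)] = 0.545 × 542 × (1390 − 6.88) × 12.3 / [3410 × (1 + 0.0816 × 12.3)] = 5.03×10^6 / 6833 = 735.5 m³.
τ = V/Q = 735.5/542 = 1.357 d, or 32.57 h.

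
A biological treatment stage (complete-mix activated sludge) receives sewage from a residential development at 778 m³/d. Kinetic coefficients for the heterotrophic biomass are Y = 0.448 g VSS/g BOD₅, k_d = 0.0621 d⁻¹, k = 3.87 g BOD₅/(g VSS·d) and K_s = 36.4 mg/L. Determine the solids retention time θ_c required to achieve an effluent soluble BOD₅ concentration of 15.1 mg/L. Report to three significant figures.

θ_c ≈ 2.24 d

Specific growth rate at S = 15.1 mg/L: μ = YkS/(K_s+S) = 0.448·3.87·15.1/(36.4+15.1) = 0.5083 d⁻¹.
1/θ_c = 0.5083 − 0.0621 = 0.4462 d⁻¹, so θ_c = 2.241 d.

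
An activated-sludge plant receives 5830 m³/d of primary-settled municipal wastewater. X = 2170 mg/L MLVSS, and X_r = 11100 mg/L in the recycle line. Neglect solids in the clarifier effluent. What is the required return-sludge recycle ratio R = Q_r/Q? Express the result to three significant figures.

R = Q_r/Q = X/(X_r − X) = 2170 / (11100 − 2170) = 0.2430.

R ≈ 0.243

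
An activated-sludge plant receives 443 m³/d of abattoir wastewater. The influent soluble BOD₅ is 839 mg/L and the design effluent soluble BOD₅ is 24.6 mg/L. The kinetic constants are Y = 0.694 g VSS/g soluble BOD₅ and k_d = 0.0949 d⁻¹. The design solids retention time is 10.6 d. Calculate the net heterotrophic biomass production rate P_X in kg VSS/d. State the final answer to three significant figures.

Y_obs = Y / (1 + k_d θ_c) = 0.694 / (1 + 0.0949 × 10.6) = 0.694 / 2.006 = 0.3460.
ΔS = 839 − 24.6 = 814.4 mg/L, so the substrate removal rate is 443 × 814.4/1000 = 360.8 kg soluble BOD₅/d.
Biomass produced: P_X = Y_obs·Q·ΔS = 0.3460 × 360.8 ≈ 124.8 kg VSS/d.

P_X ≈ 125 kg VSS/d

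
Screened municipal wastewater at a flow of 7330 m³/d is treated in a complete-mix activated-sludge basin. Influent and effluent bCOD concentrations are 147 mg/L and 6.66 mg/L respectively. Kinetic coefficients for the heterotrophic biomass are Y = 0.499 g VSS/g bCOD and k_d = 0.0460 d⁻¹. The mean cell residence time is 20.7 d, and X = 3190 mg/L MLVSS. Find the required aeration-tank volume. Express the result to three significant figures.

V ≈ 1710 m³

Steady-state biomass mass balance: V·X·(1 + k_d·θ_c) = Y·Q·(S₀ − S)·θ_c, so V = 0.499 × 7330 × (147 − 6.66) × 20.7 / [3190 × (1 + 0.0460 × 20.7)] = 1.06×10^7 / 6228 = 1706 m³.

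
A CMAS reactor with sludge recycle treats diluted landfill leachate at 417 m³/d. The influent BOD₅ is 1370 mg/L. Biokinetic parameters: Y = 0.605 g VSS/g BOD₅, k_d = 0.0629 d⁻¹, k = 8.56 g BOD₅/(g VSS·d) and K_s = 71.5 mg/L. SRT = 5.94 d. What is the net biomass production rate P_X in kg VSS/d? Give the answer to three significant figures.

For a completely mixed reactor with recycle the Lawrence–McCarty relation gives S = K_s·(1 + k_d·θ_c) / [θ_c·(Y·k − k_d) − 1] = 71.5 × (1 + 0.0629 × 5.94) / [5.94 × (0.605 × 8.56 − 0.0629) − 1] = 98.21 / 29.39 = 3.342 mg/L.
Correct the yield for decay: Y_obs = Y/(1 + k_d θ_c) = 0.605 / (1 + 0.0629 × 5.94) = 0.605 / 1.374 = 0.4404.
Mass of BOD₅ removed per day: Q(S₀ − S) = 417 × 1367 g/m³ = 569.9 kg/d.
Net biomass production P_X = Y_obs × Q·(S₀ − S) = 0.4404 × 569.9 = 251.0 kg VSS/d.

P_X ≈ 251 kg VSS/d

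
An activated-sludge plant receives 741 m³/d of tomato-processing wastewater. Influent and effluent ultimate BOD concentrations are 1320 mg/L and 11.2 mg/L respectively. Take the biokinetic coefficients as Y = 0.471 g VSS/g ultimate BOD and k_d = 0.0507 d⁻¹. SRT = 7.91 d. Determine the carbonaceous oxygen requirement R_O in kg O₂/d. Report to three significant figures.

Observed yield with endogenous decay: Y_obs = Y / (1 + k_d·θ_c) = 0.471 / (1 + 0.0507 × 7.91) = 0.471 / 1.401 = 0.3362 g VSS/g ultimate BOD.
Q·(S₀ − S) = 741 × (1320 − 11.2) × 10⁻³ = 969.8 kg/d removed.
Biomass synthesised: P_X = Y_obs × 969.8 = 326.0 kg VSS/d.
R_O = Q·(S₀ − S) − 1.42·P_X = 969.8 − 1.42 × 326.0 = 506.9 kg O₂/d.

R_O ≈ 507 kg O₂/d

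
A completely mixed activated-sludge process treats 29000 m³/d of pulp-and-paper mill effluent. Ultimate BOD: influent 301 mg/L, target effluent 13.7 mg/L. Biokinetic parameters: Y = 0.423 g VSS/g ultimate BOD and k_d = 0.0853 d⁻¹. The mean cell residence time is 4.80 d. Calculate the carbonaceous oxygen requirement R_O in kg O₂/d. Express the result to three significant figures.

R_O ≈ 4780 kg O₂/d

Y_obs = Y / (1 + k_d θ_c) = 0.423 / (1 + 0.0853 × 4.80) = 0.423 / 1.409 = 0.3001.
ΔS = 301 − 13.7 = 287.3 mg/L, so the substrate removal rate is 29000 × 287.3/1000 = 8332 kg ultimate BOD/d.
P_X = Y_obs·Q·(S₀ − S) = 0.3001 × 8332 = 2501 kg VSS/d.
Carbonaceous O₂ demand = substrate oxidised − cell-mass equivalent = 8332 − 1.42 × 2501 = 4781 kg O₂/d.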